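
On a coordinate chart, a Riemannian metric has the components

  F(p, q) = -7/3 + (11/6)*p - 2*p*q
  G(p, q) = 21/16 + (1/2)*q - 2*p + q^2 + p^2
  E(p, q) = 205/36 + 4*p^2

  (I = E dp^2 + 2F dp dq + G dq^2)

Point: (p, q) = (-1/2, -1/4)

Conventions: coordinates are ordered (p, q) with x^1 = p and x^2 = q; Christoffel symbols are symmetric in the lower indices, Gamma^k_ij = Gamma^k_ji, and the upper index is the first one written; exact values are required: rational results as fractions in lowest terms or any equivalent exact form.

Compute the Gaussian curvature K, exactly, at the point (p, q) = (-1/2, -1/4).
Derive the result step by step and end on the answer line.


E = 241/36, F = -7/2, G = 5/2, EG - F^2 = 323/72 at the point
E_p = -4, E_q = 0, F_p = 7/3, F_q = 1, G_p = -3, G_q = 0
E_qq = 0, F_pq = -2, G_pp = 2
Apply the Brioschi formula K = (det M1 - det M2)/(EG - F^2)^2 over the derivative matrices of E, F, G.
M1 = [[-E_qq/2 + F_pq - G_pp/2, E_p/2, F_p - E_q/2], [F_q - G_p/2, E, F], [G_q/2, F, G]] = [[-3, -2, 7/3], [5/2, 241/36, -7/2], [0, -7/2, 5/2]]; det M1 = -171/8
M2 = [[0, E_q/2, G_p/2], [E_q/2, E, F], [G_p/2, F, G]] = [[0, 0, -3/2], [0, 241/36, -7/2], [-3/2, -7/2, 5/2]]; det M2 = -241/16
det M1 - det M2 = -101/16; K = -101/16 / (323/72)^2 = -32724/104329

Answer: K = -32724/104329


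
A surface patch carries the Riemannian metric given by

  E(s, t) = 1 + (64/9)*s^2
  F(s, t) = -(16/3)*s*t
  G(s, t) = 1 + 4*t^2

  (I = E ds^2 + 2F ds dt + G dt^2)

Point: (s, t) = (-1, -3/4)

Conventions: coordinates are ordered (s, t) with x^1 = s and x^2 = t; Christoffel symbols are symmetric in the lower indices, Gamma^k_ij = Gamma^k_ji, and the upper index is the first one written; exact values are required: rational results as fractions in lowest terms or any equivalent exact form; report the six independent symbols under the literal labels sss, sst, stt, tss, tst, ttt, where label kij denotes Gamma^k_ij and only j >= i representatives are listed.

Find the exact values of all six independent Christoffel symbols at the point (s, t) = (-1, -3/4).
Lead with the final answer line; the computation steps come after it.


Answer: Gamma_sss = -256/373, Gamma_sst = 0, Gamma_stt = 192/373, Gamma_tss = 144/373, Gamma_tst = 0, Gamma_ttt = -108/373

E = 73/9, F = -4, G = 13/4 at the point
E_s = -128/9, E_t = 0, F_s = 4, F_t = 16/3, G_s = 0, G_t = -6
EG - F^2 = 373/36;  g^inv = (36/373) * [[13/4, 4], [4, 73/9]]
first-kind symbols [ij,l] = (1/2)(d_i g_jl + d_j g_il - d_l g_ij): [ss,s] = E_s/2 = -64/9, [ss,t] = F_s - E_t/2 = 4, [st,s] = E_t/2 = 0, [st,t] = G_s/2 = 0, [tt,s] = F_t - G_s/2 = 16/3, [tt,t] = G_t/2 = -3
Gamma^s_ij = (G*[ij,s] - F*[ij,t])/(EG - F^2), Gamma^t_ij = (E*[ij,t] - F*[ij,s])/(EG - F^2)


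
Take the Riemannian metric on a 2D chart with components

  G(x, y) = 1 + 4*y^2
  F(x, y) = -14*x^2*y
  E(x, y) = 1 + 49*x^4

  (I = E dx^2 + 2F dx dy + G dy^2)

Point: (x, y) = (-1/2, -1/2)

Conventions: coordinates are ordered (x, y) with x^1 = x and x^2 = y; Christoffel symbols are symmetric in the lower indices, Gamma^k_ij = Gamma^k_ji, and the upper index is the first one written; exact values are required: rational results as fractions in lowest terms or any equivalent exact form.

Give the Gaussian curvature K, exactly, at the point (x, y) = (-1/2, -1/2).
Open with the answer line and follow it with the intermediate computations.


Answer: K = 3584/6561

E = 65/16, F = 7/4, G = 2, EG - F^2 = 81/16 at the point
E_x = -49/2, E_y = 0, F_x = -7, F_y = -7/2, G_x = 0, G_y = -4
E_yy = 0, F_xy = 14, G_xx = 0
Apply the Brioschi formula K = (det M1 - det M2)/(EG - F^2)^2 over the derivative matrices of E, F, G.
M1 = [[-E_yy/2 + F_xy - G_xx/2, E_x/2, F_x - E_y/2], [F_y - G_x/2, E, F], [G_y/2, F, G]] = [[14, -49/4, -7], [-7/2, 65/16, 7/4], [-2, 7/4, 2]]; det M1 = 14
M2 = [[0, E_y/2, G_x/2], [E_y/2, E, F], [G_x/2, F, G]] = [[0, 0, 0], [0, 65/16, 7/4], [0, 7/4, 2]]; det M2 = 0
det M1 - det M2 = 14; K = 14 / (81/16)^2 = 3584/6561


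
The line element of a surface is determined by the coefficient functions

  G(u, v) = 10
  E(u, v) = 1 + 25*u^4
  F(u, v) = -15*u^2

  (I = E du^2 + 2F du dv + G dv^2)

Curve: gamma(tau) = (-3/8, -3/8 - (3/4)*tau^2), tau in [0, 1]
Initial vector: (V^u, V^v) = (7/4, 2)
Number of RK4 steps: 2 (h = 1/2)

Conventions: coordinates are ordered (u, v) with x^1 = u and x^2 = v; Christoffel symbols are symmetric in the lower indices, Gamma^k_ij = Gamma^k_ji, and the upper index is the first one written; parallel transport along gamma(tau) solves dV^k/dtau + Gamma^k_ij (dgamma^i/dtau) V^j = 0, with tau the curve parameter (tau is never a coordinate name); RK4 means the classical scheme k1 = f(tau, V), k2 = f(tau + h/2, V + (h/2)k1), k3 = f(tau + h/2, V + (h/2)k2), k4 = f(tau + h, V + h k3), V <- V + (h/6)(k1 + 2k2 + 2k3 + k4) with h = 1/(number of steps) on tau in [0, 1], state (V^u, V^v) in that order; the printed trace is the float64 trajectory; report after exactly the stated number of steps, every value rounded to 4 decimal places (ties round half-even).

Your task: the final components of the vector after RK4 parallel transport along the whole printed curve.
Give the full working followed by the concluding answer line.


gamma'(tau) = (0, -(3/2)*tau); f(tau, V)^k = -Gamma^k_ij(gamma(tau)) gamma'^i(tau) V^j; h = 1/2; intermediate values shown to 6 dp
curve data and Christoffel symbols at the stage parameters:
  tau = 0.000000: gamma = (-0.375000, -0.375000), gamma' = (0.000000, 0.000000); Gamma_uuu = -0.251250, Gamma_uuv = 0.000000, Gamma_uvv = 0.000000, Gamma_vuu = 1.072002, Gamma_vuv = 0.000000, Gamma_vvv = 0.000000
  tau = 0.250000: gamma = (-0.375000, -0.421875), gamma' = (0.000000, -0.375000); Gamma_uuu = -0.251250, Gamma_uuv = 0.000000, Gamma_uvv = 0.000000, Gamma_vuu = 1.072002, Gamma_vuv = 0.000000, Gamma_vvv = 0.000000
  tau = 0.500000: gamma = (-0.375000, -0.562500), gamma' = (0.000000, -0.750000); Gamma_uuu = -0.251250, Gamma_uuv = 0.000000, Gamma_uvv = 0.000000, Gamma_vuu = 1.072002, Gamma_vuv = 0.000000, Gamma_vvv = 0.000000
  tau = 0.750000: gamma = (-0.375000, -0.796875), gamma' = (0.000000, -1.125000); Gamma_uuu = -0.251250, Gamma_uuv = 0.000000, Gamma_uvv = 0.000000, Gamma_vuu = 1.072002, Gamma_vuv = 0.000000, Gamma_vvv = 0.000000
  tau = 1.000000: gamma = (-0.375000, -1.125000), gamma' = (0.000000, -1.500000); Gamma_uuu = -0.251250, Gamma_uuv = 0.000000, Gamma_uvv = 0.000000, Gamma_vuu = 1.072002, Gamma_vuv = 0.000000, Gamma_vvv = 0.000000
step 0: V^u = 1.7500, V^v = 2.0000
step 1: k1 = (0.000000, 0.000000), k2 = (0.000000, 0.000000), k3 = (0.000000, 0.000000), k4 = (0.000000, 0.000000); V <- V + (h/6)(k1 + 2k2 + 2k3 + k4): V^u = 1.7500, V^v = 2.0000
step 2: k1 = (0.000000, 0.000000), k2 = (0.000000, 0.000000), k3 = (0.000000, 0.000000), k4 = (0.000000, 0.000000); V <- V + (h/6)(k1 + 2k2 + 2k3 + k4): V^u = 1.7500, V^v = 2.0000

Answer: V^u = 1.7500, V^v = 2.0000


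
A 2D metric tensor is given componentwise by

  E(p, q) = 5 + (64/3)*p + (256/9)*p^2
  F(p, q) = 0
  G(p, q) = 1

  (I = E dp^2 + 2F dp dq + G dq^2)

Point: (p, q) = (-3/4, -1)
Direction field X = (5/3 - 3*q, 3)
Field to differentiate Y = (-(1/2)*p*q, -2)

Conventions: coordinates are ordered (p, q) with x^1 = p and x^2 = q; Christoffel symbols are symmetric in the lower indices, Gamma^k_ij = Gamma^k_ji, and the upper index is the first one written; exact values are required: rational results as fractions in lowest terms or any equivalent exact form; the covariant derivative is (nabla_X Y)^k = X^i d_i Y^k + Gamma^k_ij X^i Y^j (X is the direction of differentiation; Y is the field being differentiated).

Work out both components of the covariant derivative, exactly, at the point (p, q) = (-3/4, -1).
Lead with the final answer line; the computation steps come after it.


Answer: (nabla_X Y)^p = 863/120, (nabla_X Y)^q = 0

E = 5, F = 0, G = 1 at the point
E_p = -64/3, E_q = 0, F_p = 0, F_q = 0, G_p = 0, G_q = 0
EG - F^2 = 5;  g^inv = (1/5) * [[1, 0], [0, 5]]
first-kind symbols [ij,l] = (1/2)(d_i g_jl + d_j g_il - d_l g_ij): [pp,p] = E_p/2 = -32/3, [pp,q] = F_p - E_q/2 = 0, [pq,p] = E_q/2 = 0, [pq,q] = G_p/2 = 0, [qq,p] = F_q - G_p/2 = 0, [qq,q] = G_q/2 = 0
Gamma^p_ij = (G*[ij,p] - F*[ij,q])/(EG - F^2), Gamma^q_ij = (E*[ij,q] - F*[ij,p])/(EG - F^2)
Gamma_ppp = -32/15, Gamma_ppq = 0, Gamma_pqq = 0, Gamma_qpp = 0, Gamma_qpq = 0, Gamma_qqq = 0
X = (14/3, 3), Y = (-3/8, -2) at the point


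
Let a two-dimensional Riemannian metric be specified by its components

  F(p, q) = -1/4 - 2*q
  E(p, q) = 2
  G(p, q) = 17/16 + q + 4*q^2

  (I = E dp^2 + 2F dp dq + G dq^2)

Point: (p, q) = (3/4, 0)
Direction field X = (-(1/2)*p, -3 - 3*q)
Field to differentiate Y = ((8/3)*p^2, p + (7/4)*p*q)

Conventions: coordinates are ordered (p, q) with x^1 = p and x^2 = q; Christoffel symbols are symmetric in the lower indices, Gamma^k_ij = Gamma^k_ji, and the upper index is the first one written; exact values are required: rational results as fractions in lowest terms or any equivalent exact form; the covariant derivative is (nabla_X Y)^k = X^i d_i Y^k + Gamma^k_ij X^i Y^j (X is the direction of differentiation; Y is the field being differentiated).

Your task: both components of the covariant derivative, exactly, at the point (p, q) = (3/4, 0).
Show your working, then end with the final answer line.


E = 2, F = -1/4, G = 17/16 at the point
E_p = 0, E_q = 0, F_p = 0, F_q = -2, G_p = 0, G_q = 1
EG - F^2 = 33/16;  g^inv = (16/33) * [[17/16, 1/4], [1/4, 2]]
first-kind symbols [ij,l] = (1/2)(d_i g_jl + d_j g_il - d_l g_ij): [pp,p] = E_p/2 = 0, [pp,q] = F_p - E_q/2 = 0, [pq,p] = E_q/2 = 0, [pq,q] = G_p/2 = 0, [qq,p] = F_q - G_p/2 = -2, [qq,q] = G_q/2 = 1/2
Gamma^p_ij = (G*[ij,p] - F*[ij,q])/(EG - F^2), Gamma^q_ij = (E*[ij,q] - F*[ij,p])/(EG - F^2)
Gamma_ppp = 0, Gamma_ppq = 0, Gamma_pqq = -32/33, Gamma_qpp = 0, Gamma_qpq = 0, Gamma_qqq = 8/33
X = (-3/8, -3), Y = (3/2, 3/4) at the point

Answer: (nabla_X Y)^p = 15/22, (nabla_X Y)^q = -855/176


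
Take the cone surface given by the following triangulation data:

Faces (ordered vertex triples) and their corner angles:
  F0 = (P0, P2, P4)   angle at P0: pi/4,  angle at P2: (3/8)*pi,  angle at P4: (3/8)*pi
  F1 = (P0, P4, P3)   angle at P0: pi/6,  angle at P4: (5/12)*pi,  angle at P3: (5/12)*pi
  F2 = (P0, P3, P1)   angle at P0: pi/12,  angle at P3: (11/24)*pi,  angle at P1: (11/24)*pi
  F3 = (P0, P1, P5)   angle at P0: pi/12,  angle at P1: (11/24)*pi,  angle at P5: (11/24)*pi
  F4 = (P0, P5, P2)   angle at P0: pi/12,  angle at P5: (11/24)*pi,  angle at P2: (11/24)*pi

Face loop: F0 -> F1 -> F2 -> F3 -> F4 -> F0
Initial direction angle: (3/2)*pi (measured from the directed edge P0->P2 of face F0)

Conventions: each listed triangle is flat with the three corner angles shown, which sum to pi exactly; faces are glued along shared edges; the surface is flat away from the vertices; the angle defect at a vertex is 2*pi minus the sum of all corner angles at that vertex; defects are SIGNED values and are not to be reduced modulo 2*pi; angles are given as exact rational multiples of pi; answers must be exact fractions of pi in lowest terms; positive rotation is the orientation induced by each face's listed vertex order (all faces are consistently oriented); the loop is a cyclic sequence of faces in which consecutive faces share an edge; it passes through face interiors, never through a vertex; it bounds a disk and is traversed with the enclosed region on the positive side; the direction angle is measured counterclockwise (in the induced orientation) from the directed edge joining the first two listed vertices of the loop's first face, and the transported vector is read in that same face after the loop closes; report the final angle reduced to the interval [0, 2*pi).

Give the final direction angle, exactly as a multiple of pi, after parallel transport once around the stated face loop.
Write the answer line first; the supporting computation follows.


Answer: final direction angle = (5/6)*pi

enclosed vertex P0: corner angles sum to (2/3)*pi, defect = 2*pi - (2/3)*pi = (4/3)*pi
the final direction is the initial angle plus the enclosed defects, taken mod 2*pi in the induced orientation
final angle = (3/2)*pi + (4/3)*pi = (5/6)*pi (mod 2*pi)


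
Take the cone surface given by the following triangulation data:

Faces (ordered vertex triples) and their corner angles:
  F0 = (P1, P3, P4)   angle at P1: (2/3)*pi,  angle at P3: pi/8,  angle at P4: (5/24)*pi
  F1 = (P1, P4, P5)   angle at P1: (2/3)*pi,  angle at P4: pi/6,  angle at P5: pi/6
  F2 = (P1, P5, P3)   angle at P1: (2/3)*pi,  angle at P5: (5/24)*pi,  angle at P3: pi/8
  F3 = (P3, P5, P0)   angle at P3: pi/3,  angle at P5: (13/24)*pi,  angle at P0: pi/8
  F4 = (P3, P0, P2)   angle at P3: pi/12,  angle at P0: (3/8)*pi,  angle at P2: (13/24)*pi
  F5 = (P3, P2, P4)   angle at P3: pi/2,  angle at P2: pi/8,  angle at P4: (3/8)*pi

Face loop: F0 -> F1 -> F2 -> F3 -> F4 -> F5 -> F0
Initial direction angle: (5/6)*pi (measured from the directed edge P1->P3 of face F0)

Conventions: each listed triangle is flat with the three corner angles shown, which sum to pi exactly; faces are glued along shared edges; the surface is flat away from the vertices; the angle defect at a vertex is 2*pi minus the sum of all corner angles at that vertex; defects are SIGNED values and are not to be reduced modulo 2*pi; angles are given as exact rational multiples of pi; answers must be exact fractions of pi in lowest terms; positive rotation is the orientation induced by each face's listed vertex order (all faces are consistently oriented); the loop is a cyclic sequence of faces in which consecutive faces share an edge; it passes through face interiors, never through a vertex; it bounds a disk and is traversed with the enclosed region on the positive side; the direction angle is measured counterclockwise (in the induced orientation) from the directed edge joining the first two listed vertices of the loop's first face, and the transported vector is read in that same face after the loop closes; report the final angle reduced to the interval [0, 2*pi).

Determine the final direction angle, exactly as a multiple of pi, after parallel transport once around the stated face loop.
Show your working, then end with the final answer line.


enclosed vertex P1: corner angles sum to 2*pi, defect = 2*pi - 2*pi = 0
enclosed vertex P3: corner angles sum to (7/6)*pi, defect = 2*pi - (7/6)*pi = (5/6)*pi
adding the enclosed defects to the starting angle (mod 2*pi, induced orientation) gives the holonomy
final angle = (5/6)*pi + (5/6)*pi = (5/3)*pi (mod 2*pi)

Answer: final direction angle = (5/3)*pi


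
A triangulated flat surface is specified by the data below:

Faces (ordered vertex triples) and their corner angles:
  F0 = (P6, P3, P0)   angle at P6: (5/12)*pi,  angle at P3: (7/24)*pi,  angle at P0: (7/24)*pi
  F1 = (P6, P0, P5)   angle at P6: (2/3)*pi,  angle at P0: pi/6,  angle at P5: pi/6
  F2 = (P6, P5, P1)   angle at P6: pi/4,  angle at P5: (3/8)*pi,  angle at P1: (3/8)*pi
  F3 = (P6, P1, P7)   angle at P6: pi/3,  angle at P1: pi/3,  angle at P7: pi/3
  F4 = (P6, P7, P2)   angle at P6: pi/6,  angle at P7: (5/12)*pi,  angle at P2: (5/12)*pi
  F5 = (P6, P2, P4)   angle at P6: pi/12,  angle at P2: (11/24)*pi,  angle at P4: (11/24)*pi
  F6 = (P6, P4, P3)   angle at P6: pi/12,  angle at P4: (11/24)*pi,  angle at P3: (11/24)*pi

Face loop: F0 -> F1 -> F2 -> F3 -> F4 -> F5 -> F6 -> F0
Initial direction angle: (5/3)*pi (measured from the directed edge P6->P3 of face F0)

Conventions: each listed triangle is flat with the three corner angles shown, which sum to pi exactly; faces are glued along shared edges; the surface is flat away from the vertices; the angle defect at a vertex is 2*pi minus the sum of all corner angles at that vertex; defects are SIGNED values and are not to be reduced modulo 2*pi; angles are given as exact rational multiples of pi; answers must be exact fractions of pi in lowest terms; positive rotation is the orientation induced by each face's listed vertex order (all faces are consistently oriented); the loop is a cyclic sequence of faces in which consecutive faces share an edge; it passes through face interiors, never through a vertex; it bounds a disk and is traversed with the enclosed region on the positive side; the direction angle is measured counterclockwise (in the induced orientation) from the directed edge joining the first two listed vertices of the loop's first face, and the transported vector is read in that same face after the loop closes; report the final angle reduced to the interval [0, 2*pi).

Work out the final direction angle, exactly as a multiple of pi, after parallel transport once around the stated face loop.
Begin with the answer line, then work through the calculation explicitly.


Answer: final direction angle = (5/3)*pi

enclosed vertex P6: corner angles sum to 2*pi, defect = 2*pi - 2*pi = 0
the final direction is the initial angle plus the enclosed defects, taken mod 2*pi in the induced orientation
final angle = (5/3)*pi + 0 = (5/3)*pi (mod 2*pi)


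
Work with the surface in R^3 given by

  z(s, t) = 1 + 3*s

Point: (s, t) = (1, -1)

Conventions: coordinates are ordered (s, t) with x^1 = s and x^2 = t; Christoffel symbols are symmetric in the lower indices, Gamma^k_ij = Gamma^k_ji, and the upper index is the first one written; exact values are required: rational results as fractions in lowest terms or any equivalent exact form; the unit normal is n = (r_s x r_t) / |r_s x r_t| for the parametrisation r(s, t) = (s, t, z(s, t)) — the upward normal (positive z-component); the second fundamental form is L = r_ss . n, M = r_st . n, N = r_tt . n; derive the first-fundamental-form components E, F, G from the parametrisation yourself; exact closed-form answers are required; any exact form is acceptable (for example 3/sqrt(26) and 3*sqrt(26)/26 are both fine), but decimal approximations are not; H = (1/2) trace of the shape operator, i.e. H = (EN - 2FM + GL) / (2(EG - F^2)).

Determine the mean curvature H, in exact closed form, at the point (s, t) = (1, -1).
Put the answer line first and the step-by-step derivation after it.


Answer: H = 0

z_s = 3, z_t = 0, z_ss = 0, z_st = 0, z_tt = 0
E = 10, F = 0, G = 1; answer radicand W^2 = 10
unnormalised second-form numerators: l = 0, m = 0, n = 0; L = l/sqrt(10), and similarly M = m/sqrt(W^2), N = n/sqrt(W^2)
H = (E*n - 2*F*m + G*l) / (2*(EG - F^2)*sqrt(W^2)); E*n - 2*F*m + G*l = 0, EG - F^2 = 10, so H = (0)/sqrt(10)


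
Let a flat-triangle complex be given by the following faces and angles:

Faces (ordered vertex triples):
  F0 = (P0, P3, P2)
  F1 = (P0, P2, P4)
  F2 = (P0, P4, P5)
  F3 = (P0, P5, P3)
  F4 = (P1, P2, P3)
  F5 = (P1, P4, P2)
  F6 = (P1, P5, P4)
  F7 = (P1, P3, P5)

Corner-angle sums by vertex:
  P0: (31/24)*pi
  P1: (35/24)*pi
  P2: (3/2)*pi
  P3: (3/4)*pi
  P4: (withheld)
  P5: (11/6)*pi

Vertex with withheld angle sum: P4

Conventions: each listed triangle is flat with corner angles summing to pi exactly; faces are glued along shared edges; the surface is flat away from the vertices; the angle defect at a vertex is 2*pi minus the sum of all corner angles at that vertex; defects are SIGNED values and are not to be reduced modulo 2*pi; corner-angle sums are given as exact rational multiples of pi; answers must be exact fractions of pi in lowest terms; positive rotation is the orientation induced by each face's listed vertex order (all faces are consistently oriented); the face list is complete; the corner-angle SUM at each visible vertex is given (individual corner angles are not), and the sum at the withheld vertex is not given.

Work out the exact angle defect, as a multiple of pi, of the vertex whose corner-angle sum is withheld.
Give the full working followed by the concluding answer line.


V = 6, E = 12, F = 8; chi = V - E + F = 2
Gauss-Bonnet: total defect = 2*pi*chi = 4*pi; visible defects sum to (19/6)*pi

Answer: defect(P4) = (5/6)*pi


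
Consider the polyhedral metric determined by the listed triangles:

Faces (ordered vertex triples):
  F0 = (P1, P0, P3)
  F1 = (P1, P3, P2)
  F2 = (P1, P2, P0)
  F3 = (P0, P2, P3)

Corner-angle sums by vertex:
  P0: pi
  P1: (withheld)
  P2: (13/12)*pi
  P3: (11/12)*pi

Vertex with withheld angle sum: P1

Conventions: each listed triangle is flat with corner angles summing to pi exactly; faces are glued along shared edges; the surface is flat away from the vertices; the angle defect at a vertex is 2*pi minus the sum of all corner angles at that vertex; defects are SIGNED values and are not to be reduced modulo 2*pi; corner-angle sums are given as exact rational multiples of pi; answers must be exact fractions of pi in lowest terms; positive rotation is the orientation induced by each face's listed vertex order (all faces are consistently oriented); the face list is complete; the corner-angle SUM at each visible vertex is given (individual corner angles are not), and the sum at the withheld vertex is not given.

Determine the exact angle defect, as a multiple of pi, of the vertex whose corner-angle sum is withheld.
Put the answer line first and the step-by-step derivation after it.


Answer: defect(P1) = pi

V = 4, E = 6, F = 4; chi = V - E + F = 2
Gauss-Bonnet: total defect = 2*pi*chi = 4*pi; visible defects sum to 3*pi


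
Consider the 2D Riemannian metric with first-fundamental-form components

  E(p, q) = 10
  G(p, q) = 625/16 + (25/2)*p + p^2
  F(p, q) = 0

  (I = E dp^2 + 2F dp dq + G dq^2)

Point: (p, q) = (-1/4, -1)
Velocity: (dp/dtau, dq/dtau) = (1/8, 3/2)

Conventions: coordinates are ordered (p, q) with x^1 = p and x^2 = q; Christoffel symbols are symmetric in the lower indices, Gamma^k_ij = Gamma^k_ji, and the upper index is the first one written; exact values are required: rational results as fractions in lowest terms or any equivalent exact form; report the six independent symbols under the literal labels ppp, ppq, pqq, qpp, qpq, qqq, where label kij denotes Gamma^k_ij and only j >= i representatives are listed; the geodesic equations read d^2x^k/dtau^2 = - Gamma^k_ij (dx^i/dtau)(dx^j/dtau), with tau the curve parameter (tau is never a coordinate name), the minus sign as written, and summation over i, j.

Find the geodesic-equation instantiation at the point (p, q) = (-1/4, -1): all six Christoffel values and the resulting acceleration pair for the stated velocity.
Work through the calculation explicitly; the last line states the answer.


E = 10, F = 0, G = 36 at the point
E_p = 0, E_q = 0, F_p = 0, F_q = 0, G_p = 12, G_q = 0
EG - F^2 = 360;  g^inv = (1/360) * [[36, 0], [0, 10]]
first-kind symbols [ij,l] = (1/2)(d_i g_jl + d_j g_il - d_l g_ij): [pp,p] = E_p/2 = 0, [pp,q] = F_p - E_q/2 = 0, [pq,p] = E_q/2 = 0, [pq,q] = G_p/2 = 6, [qq,p] = F_q - G_p/2 = -6, [qq,q] = G_q/2 = 0
Gamma^p_ij = (G*[ij,p] - F*[ij,q])/(EG - F^2), Gamma^q_ij = (E*[ij,q] - F*[ij,p])/(EG - F^2)
Gamma_ppp = 0, Gamma_ppq = 0, Gamma_pqq = -3/5, Gamma_qpp = 0, Gamma_qpq = 1/6, Gamma_qqq = 0
d^2p/dtau^2 = -(Gamma_ppp*(1/8)^2 + 2*Gamma_ppq*(1/8)*(3/2) + Gamma_pqq*(3/2)^2) = 27/20
d^2q/dtau^2 = -(Gamma_qpp*(1/8)^2 + 2*Gamma_qpq*(1/8)*(3/2) + Gamma_qqq*(3/2)^2) = -1/16

Answer: Gamma_ppp = 0, Gamma_ppq = 0, Gamma_pqq = -3/5, Gamma_qpp = 0, Gamma_qpq = 1/6, Gamma_qqq = 0; accelerations (d^2p/dtau^2, d^2q/dtau^2) = (27/20, -1/16)


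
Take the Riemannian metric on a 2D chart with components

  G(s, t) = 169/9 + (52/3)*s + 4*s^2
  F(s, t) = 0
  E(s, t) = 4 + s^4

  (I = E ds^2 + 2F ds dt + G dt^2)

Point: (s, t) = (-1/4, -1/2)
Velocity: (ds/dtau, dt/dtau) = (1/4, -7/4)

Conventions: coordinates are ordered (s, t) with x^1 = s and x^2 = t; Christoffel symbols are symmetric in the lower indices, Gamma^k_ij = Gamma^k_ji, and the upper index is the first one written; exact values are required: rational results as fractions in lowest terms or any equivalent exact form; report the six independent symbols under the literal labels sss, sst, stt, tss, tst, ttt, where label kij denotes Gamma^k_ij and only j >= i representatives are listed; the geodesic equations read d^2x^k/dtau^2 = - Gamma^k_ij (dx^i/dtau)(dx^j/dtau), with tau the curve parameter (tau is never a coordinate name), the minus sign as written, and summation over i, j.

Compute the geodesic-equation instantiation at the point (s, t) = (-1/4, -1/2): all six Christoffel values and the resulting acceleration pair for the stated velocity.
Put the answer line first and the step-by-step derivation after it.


Answer: Gamma_sss = -8/1025, Gamma_sst = 0, Gamma_stt = -5888/3075, Gamma_tss = 0, Gamma_tst = 12/23, Gamma_ttt = 0; accelerations (d^2s/dtau^2, d^2t/dtau^2) = (36067/6150, 21/46)

E = 1025/256, F = 0, G = 529/36 at the point
E_s = -1/16, E_t = 0, F_s = 0, F_t = 0, G_s = 46/3, G_t = 0
EG - F^2 = 542225/9216;  g^inv = (9216/542225) * [[529/36, 0], [0, 1025/256]]
first-kind symbols [ij,l] = (1/2)(d_i g_jl + d_j g_il - d_l g_ij): [ss,s] = E_s/2 = -1/32, [ss,t] = F_s - E_t/2 = 0, [st,s] = E_t/2 = 0, [st,t] = G_s/2 = 23/3, [tt,s] = F_t - G_s/2 = -23/3, [tt,t] = G_t/2 = 0
Gamma^s_ij = (G*[ij,s] - F*[ij,t])/(EG - F^2), Gamma^t_ij = (E*[ij,t] - F*[ij,s])/(EG - F^2)
Gamma_sss = -8/1025, Gamma_sst = 0, Gamma_stt = -5888/3075, Gamma_tss = 0, Gamma_tst = 12/23, Gamma_ttt = 0
d^2s/dtau^2 = -(Gamma_sss*(1/4)^2 + 2*Gamma_sst*(1/4)*(-7/4) + Gamma_stt*(-7/4)^2) = 36067/6150
d^2t/dtau^2 = -(Gamma_tss*(1/4)^2 + 2*Gamma_tst*(1/4)*(-7/4) + Gamma_ttt*(-7/4)^2) = 21/46


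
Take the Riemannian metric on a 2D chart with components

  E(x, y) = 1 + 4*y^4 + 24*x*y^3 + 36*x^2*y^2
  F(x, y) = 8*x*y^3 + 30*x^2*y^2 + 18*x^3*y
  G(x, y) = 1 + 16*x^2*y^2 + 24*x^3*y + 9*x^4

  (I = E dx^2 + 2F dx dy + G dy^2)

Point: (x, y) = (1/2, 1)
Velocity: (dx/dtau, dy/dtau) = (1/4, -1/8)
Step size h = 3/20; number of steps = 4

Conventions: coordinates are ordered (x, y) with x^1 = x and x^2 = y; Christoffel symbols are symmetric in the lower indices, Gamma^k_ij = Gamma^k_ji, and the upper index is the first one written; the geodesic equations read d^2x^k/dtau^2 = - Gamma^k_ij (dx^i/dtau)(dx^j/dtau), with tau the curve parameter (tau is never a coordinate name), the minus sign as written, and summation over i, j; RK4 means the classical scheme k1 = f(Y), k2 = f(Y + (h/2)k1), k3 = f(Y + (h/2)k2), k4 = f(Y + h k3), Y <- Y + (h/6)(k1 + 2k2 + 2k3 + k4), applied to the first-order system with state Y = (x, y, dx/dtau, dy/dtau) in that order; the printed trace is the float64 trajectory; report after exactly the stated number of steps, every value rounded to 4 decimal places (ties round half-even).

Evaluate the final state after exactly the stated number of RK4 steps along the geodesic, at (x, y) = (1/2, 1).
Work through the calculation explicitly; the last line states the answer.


f(Y) = (dx/dtau, dy/dtau, -Gamma^x_ij Y'^i Y'^j, -Gamma^y_ij Y'^i Y'^j) with the Gammas evaluated at the stage position; h = 0.150000; intermediate values shown to 6 dp
step 0: x = 0.5000, y = 1.0000, dx/dtau = 0.2500, dy/dtau = -0.1250
step 1:
  k1: at (x, y) = (0.500000, 1.000000), (dx/dtau, dy/dtau) = (0.250000, -0.125000); Gamma_xxx = 0.893855, Gamma_xxy = 1.042831, Gamma_xyy = 0.297952, Gamma_yxx = 0.491620, Gamma_yxy = 0.573557, Gamma_yyy = 0.163873; k1 = (0.250000, -0.125000, 0.004655, 0.002561)
  k2: at (x, y) = (0.518750, 0.990625), (dx/dtau, dy/dtau) = (0.250349, -0.124808); Gamma_xxx = 0.865374, Gamma_xxy = 1.030078, Gamma_xyy = 0.302108, Gamma_yxx = 0.490971, Gamma_yxy = 0.584416, Gamma_yyy = 0.171401; k2 = (0.250349, -0.124808, 0.005428, 0.003079)
  k3: at (x, y) = (0.518776, 0.990639), (dx/dtau, dy/dtau) = (0.250407, -0.124769); Gamma_xxx = 0.865335, Gamma_xxy = 1.030047, Gamma_xyy = 0.302105, Gamma_yxx = 0.490961, Gamma_yxy = 0.584413, Gamma_yyy = 0.171404; k3 = (0.250407, -0.124769, 0.005401, 0.003064)
  k4: at (x, y) = (0.537561, 0.981285), (dx/dtau, dy/dtau) = (0.250810, -0.124540); Gamma_xxx = 0.837744, Gamma_xxy = 1.017423, Gamma_xyy = 0.305952, Gamma_yxx = 0.489879, Gamma_yxy = 0.594948, Gamma_yyy = 0.178908; k4 = (0.250810, -0.124540, 0.006116, 0.003576)
  Y <- Y + (h/6)(k1 + 2k2 + 2k3 + k4): x = 0.5376, y = 0.9813, dx/dtau = 0.2508, dy/dtau = -0.1245
step 2:
  k1: at (x, y) = (0.537558, 0.981283), (dx/dtau, dy/dtau) = (0.250811, -0.124539); Gamma_xxx = 0.837748, Gamma_xxy = 1.017427, Gamma_xyy = 0.305952, Gamma_yxx = 0.489880, Gamma_yxy = 0.594948, Gamma_yyy = 0.178908; k1 = (0.250811, -0.124539, 0.006116, 0.003576)
  k2: at (x, y) = (0.556369, 0.971942), (dx/dtau, dy/dtau) = (0.251269, -0.124271); Gamma_xxx = 0.811021, Gamma_xxy = 1.004933, Gamma_xyy = 0.309502, Gamma_yxx = 0.488403, Gamma_yxy = 0.605179, Gamma_yyy = 0.186385; k2 = (0.251269, -0.124271, 0.006775, 0.004080)
  k3: at (x, y) = (0.556403, 0.971962), (dx/dtau, dy/dtau) = (0.251319, -0.124233); Gamma_xxx = 0.810975, Gamma_xxy = 1.004895, Gamma_xyy = 0.309497, Gamma_yxx = 0.488389, Gamma_yxy = 0.605173, Gamma_yyy = 0.186387; k3 = (0.251319, -0.124233, 0.006751, 0.004066)
  k4: at (x, y) = (0.575256, 0.962648), (dx/dtau, dy/dtau) = (0.251823, -0.123930); Gamma_xxx = 0.785060, Gamma_xxy = 0.992507, Gamma_xyy = 0.312756, Gamma_yxx = 0.486543, Gamma_yxy = 0.615108, Gamma_yyy = 0.193831; k4 = (0.251823, -0.123930, 0.007361, 0.004562)
  Y <- Y + (h/6)(k1 + 2k2 + 2k3 + k4): x = 0.5753, y = 0.9626, dx/dtau = 0.2518, dy/dtau = -0.1239
step 3:
  k1: at (x, y) = (0.575253, 0.962646), (dx/dtau, dy/dtau) = (0.251824, -0.123929); Gamma_xxx = 0.785063, Gamma_xxy = 0.992510, Gamma_xyy = 0.312756, Gamma_yxx = 0.486544, Gamma_yxy = 0.615109, Gamma_yyy = 0.193831; k1 = (0.251824, -0.123929, 0.007360, 0.004562)
  k2: at (x, y) = (0.594140, 0.953351), (dx/dtau, dy/dtau) = (0.252376, -0.123587); Gamma_xxx = 0.759938, Gamma_xxy = 0.980228, Gamma_xyy = 0.315735, Gamma_yxx = 0.484360, Gamma_yxy = 0.624766, Gamma_yyy = 0.201240; k2 = (0.252376, -0.123587, 0.007922, 0.005049)
  k3: at (x, y) = (0.594182, 0.953377), (dx/dtau, dy/dtau) = (0.252418, -0.123550); Gamma_xxx = 0.759887, Gamma_xxy = 0.980183, Gamma_xyy = 0.315728, Gamma_yxx = 0.484342, Gamma_yxy = 0.624755, Gamma_yyy = 0.201240; k3 = (0.252418, -0.123550, 0.007901, 0.005036)
  k4: at (x, y) = (0.613116, 0.944113), (dx/dtau, dy/dtau) = (0.253009, -0.123173); Gamma_xxx = 0.735509, Gamma_xxy = 0.967986, Gamma_xyy = 0.318431, Gamma_yxx = 0.481841, Gamma_yxy = 0.634139, Gamma_yyy = 0.208608; k4 = (0.253009, -0.123173, 0.008419, 0.005515)
  Y <- Y + (h/6)(k1 + 2k2 + 2k3 + k4): x = 0.6131, y = 0.9441, dx/dtau = 0.2530, dy/dtau = -0.1232
step 4:
  k1: at (x, y) = (0.613114, 0.944111), (dx/dtau, dy/dtau) = (0.253010, -0.123172); Gamma_xxx = 0.735512, Gamma_xxy = 0.967989, Gamma_xyy = 0.318432, Gamma_yxx = 0.481842, Gamma_yxy = 0.634140, Gamma_yyy = 0.208608; k1 = (0.253010, -0.123172, 0.008418, 0.005515)
  k2: at (x, y) = (0.632090, 0.934873), (dx/dtau, dy/dtau) = (0.253641, -0.122759); Gamma_xxx = 0.711859, Gamma_xxy = 0.955877, Gamma_xyy = 0.320870, Gamma_yxx = 0.479050, Gamma_yxy = 0.643264, Gamma_yyy = 0.215931; k2 = (0.253641, -0.122759, 0.008894, 0.005985)
  k3: at (x, y) = (0.632137, 0.934904), (dx/dtau, dy/dtau) = (0.253677, -0.122724); Gamma_xxx = 0.711807, Gamma_xxy = 0.955827, Gamma_xyy = 0.320859, Gamma_yxx = 0.479028, Gamma_yxy = 0.643248, Gamma_yyy = 0.215930; k3 = (0.253677, -0.122724, 0.008875, 0.005973)
  k4: at (x, y) = (0.651165, 0.925703), (dx/dtau, dy/dtau) = (0.254341, -0.122277); Gamma_xxx = 0.688845, Gamma_xxy = 0.943783, Gamma_xyy = 0.323035, Gamma_yxx = 0.475962, Gamma_yxy = 0.652113, Gamma_yyy = 0.223203; k4 = (0.254341, -0.122277, 0.009312, 0.006434)
  Y <- Y + (h/6)(k1 + 2k2 + 2k3 + k4): x = 0.6512, y = 0.9257, dx/dtau = 0.2543, dy/dtau = -0.1223

Answer: x = 0.6512, y = 0.9257, dx/dtau = 0.2543, dy/dtau = -0.1223


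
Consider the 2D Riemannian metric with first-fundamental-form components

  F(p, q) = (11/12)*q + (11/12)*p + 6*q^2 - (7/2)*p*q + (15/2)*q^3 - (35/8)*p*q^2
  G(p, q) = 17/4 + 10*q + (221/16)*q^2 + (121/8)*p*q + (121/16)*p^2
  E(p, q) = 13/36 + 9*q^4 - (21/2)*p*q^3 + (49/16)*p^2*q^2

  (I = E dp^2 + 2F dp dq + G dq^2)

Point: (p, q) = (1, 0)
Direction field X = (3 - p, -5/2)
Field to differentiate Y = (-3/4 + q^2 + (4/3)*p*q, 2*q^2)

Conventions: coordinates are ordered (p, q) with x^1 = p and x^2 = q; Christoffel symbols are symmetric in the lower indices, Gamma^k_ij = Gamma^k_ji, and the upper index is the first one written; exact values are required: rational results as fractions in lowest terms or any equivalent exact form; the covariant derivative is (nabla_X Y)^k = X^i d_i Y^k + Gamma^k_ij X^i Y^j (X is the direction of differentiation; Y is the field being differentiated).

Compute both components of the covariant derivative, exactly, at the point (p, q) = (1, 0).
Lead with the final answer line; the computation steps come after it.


Answer: (nabla_X Y)^p = -320101/47352, (nabla_X Y)^q = 21307/15784

E = 13/36, F = 11/12, G = 189/16 at the point
E_p = 0, E_q = 0, F_p = 11/12, F_q = -31/12, G_p = 121/8, G_q = 201/8
EG - F^2 = 1973/576;  g^inv = (576/1973) * [[189/16, -11/12], [-11/12, 13/36]]
first-kind symbols [ij,l] = (1/2)(d_i g_jl + d_j g_il - d_l g_ij): [pp,p] = E_p/2 = 0, [pp,q] = F_p - E_q/2 = 11/12, [pq,p] = E_q/2 = 0, [pq,q] = G_p/2 = 121/16, [qq,p] = F_q - G_p/2 = -487/48, [qq,q] = G_q/2 = 201/16
Gamma^p_ij = (G*[ij,p] - F*[ij,q])/(EG - F^2), Gamma^q_ij = (E*[ij,q] - F*[ij,p])/(EG - F^2)
Gamma_ppp = -484/1973, Gamma_ppq = -3993/1973, Gamma_pqq = -302661/7892, Gamma_qpp = 572/5919, Gamma_qpq = 1573/1973, Gamma_qqq = 7970/1973
X = (2, -5/2), Y = (-3/4, 0) at the point


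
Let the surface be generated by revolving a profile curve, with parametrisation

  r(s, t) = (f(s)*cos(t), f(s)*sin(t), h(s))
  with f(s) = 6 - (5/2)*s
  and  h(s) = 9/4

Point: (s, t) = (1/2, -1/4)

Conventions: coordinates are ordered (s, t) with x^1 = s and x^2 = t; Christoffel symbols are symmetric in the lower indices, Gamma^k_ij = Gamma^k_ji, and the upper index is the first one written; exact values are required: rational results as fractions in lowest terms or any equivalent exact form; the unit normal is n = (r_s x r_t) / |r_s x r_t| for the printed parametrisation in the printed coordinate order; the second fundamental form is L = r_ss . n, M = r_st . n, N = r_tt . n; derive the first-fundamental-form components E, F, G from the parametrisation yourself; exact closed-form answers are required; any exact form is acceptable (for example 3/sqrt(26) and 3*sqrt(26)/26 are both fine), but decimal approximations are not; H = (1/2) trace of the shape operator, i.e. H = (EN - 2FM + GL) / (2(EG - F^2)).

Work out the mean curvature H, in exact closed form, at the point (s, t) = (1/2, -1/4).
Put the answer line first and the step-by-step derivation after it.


Answer: H = 0

f = 19/4, f' = -5/2, f'' = 0, h' = 0, h'' = 0
E = 25/4, F = 0, G = 361/16; answer radicand W^2 = 25/4
unnormalised second-form numerators: l = 0, m = 0, n = 0; L = l/sqrt(25/4), and similarly M = m/sqrt(W^2), N = n/sqrt(W^2)
H = (E*n - 2*F*m + G*l) / (2*(EG - F^2)*sqrt(W^2)); E*n - 2*F*m + G*l = 0, EG - F^2 = 9025/64, so H = (0)/sqrt(25/4)


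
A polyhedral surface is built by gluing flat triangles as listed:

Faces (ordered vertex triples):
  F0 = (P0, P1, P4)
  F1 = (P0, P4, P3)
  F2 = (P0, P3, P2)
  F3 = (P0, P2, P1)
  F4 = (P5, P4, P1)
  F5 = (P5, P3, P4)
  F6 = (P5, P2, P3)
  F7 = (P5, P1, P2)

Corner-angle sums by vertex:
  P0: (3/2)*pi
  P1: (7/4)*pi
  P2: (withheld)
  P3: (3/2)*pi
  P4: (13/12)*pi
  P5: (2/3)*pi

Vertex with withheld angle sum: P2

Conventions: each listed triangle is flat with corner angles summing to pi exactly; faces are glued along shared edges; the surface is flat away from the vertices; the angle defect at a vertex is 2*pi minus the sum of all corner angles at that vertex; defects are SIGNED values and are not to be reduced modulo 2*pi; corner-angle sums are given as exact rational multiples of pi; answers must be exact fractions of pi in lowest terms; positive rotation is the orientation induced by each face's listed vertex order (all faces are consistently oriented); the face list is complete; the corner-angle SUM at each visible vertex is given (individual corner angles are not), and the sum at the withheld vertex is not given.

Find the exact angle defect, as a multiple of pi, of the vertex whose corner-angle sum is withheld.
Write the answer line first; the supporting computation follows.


Answer: defect(P2) = pi/2

V = 6, E = 12, F = 8; chi = V - E + F = 2
Gauss-Bonnet: total defect = 2*pi*chi = 4*pi; visible defects sum to (7/2)*pi


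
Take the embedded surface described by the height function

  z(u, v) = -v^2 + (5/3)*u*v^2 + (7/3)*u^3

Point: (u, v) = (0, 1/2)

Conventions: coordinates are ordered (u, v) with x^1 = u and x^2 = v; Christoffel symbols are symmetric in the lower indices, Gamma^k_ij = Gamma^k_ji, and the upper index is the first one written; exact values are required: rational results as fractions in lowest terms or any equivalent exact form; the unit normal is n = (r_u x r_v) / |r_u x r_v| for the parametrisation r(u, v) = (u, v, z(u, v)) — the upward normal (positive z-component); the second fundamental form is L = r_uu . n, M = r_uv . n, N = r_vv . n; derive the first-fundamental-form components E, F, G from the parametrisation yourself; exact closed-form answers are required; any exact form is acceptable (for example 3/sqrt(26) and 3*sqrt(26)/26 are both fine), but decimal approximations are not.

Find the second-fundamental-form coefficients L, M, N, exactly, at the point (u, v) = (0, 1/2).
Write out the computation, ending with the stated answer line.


z_u = 5/12, z_v = -1, z_uu = 0, z_uv = 5/3, z_vv = -2
E = 169/144, F = -5/12, G = 2; answer radicand W^2 = 313/144
unnormalised second-form numerators: l = 0, m = 5/3, n = -2; L = l/sqrt(313/144), and similarly M = m/sqrt(W^2), N = n/sqrt(W^2)

Answer: L = 0, M = 20*sqrt(313)/313, N = -24*sqrt(313)/313


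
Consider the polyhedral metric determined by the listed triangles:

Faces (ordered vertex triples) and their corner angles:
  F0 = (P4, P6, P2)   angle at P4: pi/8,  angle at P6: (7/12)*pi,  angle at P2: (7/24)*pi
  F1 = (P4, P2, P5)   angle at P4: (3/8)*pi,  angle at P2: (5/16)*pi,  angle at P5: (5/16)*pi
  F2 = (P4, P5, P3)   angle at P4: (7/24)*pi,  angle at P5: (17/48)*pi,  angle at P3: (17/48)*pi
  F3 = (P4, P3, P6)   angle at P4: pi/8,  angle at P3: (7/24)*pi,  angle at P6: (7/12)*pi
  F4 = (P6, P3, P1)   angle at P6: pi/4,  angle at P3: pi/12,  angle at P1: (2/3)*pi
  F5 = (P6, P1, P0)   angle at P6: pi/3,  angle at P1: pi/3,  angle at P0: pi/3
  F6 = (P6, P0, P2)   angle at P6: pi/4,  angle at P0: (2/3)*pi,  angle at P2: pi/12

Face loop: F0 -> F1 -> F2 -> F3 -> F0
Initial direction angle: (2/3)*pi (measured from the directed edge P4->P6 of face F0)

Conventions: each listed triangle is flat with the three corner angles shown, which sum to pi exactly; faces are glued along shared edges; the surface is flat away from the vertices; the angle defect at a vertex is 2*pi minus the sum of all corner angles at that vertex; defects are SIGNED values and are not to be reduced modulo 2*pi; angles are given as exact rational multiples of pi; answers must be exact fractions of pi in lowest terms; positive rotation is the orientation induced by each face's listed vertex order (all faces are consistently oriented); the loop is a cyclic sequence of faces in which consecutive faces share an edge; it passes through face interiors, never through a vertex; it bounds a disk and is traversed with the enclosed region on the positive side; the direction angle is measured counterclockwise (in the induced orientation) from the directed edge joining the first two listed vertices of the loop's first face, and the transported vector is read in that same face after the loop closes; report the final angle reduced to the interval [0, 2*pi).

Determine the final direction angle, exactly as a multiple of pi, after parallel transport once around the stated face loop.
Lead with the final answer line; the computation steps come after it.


Answer: final direction angle = (7/4)*pi

enclosed vertex P4: corner angles sum to (11/12)*pi, defect = 2*pi - (11/12)*pi = (13/12)*pi
summing the enclosed defects onto the initial angle, mod 2*pi in the induced orientation:
final angle = (2/3)*pi + (13/12)*pi = (7/4)*pi (mod 2*pi)


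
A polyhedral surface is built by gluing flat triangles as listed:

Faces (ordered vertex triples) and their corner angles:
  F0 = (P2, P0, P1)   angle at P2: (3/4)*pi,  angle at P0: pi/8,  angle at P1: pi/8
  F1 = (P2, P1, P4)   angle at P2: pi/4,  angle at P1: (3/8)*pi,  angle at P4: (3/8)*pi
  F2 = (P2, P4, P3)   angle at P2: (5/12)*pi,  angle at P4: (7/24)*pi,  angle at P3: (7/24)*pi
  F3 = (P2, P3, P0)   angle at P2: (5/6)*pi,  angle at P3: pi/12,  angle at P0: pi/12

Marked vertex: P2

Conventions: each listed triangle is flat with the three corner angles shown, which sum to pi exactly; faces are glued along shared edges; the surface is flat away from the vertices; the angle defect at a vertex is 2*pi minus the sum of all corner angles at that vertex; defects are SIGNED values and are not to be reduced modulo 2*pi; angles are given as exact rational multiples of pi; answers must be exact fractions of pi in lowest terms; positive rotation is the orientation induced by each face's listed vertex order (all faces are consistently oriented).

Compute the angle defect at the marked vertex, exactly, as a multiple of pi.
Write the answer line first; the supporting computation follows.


Answer: defect(P2) = -pi/4

Sum of corner angles at P2: (9/4)*pi
defect = 2*pi - (9/4)*pi
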